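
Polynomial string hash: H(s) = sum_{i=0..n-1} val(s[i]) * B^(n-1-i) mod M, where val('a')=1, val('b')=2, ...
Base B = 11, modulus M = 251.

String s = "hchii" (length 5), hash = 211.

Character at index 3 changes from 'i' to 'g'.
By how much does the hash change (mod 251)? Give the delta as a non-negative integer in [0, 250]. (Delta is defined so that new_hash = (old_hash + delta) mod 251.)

Delta formula: (val(new) - val(old)) * B^(n-1-k) mod M
  val('g') - val('i') = 7 - 9 = -2
  B^(n-1-k) = 11^1 mod 251 = 11
  Delta = -2 * 11 mod 251 = 229

Answer: 229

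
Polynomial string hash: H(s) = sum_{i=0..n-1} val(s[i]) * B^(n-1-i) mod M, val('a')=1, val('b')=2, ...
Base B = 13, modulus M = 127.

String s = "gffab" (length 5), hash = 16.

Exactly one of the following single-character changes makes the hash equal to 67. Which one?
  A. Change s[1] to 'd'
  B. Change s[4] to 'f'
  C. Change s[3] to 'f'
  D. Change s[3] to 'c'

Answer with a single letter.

Option A: s[1]='f'->'d', delta=(4-6)*13^3 mod 127 = 51, hash=16+51 mod 127 = 67 <-- target
Option B: s[4]='b'->'f', delta=(6-2)*13^0 mod 127 = 4, hash=16+4 mod 127 = 20
Option C: s[3]='a'->'f', delta=(6-1)*13^1 mod 127 = 65, hash=16+65 mod 127 = 81
Option D: s[3]='a'->'c', delta=(3-1)*13^1 mod 127 = 26, hash=16+26 mod 127 = 42

Answer: A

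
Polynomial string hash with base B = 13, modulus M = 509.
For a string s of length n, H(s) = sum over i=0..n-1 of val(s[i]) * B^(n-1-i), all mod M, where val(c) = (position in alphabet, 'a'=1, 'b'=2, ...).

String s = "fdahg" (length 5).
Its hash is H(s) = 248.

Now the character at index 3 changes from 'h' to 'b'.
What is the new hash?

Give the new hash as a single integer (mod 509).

val('h') = 8, val('b') = 2
Position k = 3, exponent = n-1-k = 1
B^1 mod M = 13^1 mod 509 = 13
Delta = (2 - 8) * 13 mod 509 = 431
New hash = (248 + 431) mod 509 = 170

Answer: 170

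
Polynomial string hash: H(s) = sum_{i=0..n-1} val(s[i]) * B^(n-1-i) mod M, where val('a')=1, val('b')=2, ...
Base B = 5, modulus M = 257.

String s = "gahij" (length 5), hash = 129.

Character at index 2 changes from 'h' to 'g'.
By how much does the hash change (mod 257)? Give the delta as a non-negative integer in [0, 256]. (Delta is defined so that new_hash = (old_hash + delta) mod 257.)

Delta formula: (val(new) - val(old)) * B^(n-1-k) mod M
  val('g') - val('h') = 7 - 8 = -1
  B^(n-1-k) = 5^2 mod 257 = 25
  Delta = -1 * 25 mod 257 = 232

Answer: 232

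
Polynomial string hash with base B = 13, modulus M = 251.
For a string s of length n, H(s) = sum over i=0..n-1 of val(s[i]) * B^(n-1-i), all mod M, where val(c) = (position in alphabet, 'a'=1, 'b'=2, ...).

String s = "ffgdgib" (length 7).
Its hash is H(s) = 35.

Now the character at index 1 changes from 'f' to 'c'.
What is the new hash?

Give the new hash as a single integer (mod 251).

Answer: 94

Derivation:
val('f') = 6, val('c') = 3
Position k = 1, exponent = n-1-k = 5
B^5 mod M = 13^5 mod 251 = 64
Delta = (3 - 6) * 64 mod 251 = 59
New hash = (35 + 59) mod 251 = 94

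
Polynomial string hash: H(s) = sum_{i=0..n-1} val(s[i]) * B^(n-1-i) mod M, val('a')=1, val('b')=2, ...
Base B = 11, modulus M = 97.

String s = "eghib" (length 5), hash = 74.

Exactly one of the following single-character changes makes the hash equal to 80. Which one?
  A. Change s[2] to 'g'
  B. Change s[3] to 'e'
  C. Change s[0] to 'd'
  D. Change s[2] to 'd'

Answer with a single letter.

Answer: C

Derivation:
Option A: s[2]='h'->'g', delta=(7-8)*11^2 mod 97 = 73, hash=74+73 mod 97 = 50
Option B: s[3]='i'->'e', delta=(5-9)*11^1 mod 97 = 53, hash=74+53 mod 97 = 30
Option C: s[0]='e'->'d', delta=(4-5)*11^4 mod 97 = 6, hash=74+6 mod 97 = 80 <-- target
Option D: s[2]='h'->'d', delta=(4-8)*11^2 mod 97 = 1, hash=74+1 mod 97 = 75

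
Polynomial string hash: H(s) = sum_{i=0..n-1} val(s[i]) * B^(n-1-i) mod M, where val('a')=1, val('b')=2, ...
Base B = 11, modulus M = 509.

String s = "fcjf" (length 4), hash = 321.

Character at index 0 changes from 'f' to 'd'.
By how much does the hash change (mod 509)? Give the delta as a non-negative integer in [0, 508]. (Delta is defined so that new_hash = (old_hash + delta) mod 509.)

Answer: 392

Derivation:
Delta formula: (val(new) - val(old)) * B^(n-1-k) mod M
  val('d') - val('f') = 4 - 6 = -2
  B^(n-1-k) = 11^3 mod 509 = 313
  Delta = -2 * 313 mod 509 = 392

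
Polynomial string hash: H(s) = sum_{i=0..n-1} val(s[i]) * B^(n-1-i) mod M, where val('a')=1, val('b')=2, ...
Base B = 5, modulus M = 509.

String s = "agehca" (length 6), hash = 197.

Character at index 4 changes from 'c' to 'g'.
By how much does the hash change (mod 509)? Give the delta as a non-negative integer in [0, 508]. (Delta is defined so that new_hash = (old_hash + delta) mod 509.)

Delta formula: (val(new) - val(old)) * B^(n-1-k) mod M
  val('g') - val('c') = 7 - 3 = 4
  B^(n-1-k) = 5^1 mod 509 = 5
  Delta = 4 * 5 mod 509 = 20

Answer: 20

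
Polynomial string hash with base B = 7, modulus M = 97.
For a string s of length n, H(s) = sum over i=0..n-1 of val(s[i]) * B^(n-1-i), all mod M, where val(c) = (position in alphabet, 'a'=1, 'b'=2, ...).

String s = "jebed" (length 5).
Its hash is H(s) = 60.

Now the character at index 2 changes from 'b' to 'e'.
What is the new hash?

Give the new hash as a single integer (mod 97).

val('b') = 2, val('e') = 5
Position k = 2, exponent = n-1-k = 2
B^2 mod M = 7^2 mod 97 = 49
Delta = (5 - 2) * 49 mod 97 = 50
New hash = (60 + 50) mod 97 = 13

Answer: 13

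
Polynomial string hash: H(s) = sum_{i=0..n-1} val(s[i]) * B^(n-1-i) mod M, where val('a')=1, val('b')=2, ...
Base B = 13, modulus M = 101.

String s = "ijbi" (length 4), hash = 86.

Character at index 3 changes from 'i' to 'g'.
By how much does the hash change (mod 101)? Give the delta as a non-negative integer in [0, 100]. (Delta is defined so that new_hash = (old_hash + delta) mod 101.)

Answer: 99

Derivation:
Delta formula: (val(new) - val(old)) * B^(n-1-k) mod M
  val('g') - val('i') = 7 - 9 = -2
  B^(n-1-k) = 13^0 mod 101 = 1
  Delta = -2 * 1 mod 101 = 99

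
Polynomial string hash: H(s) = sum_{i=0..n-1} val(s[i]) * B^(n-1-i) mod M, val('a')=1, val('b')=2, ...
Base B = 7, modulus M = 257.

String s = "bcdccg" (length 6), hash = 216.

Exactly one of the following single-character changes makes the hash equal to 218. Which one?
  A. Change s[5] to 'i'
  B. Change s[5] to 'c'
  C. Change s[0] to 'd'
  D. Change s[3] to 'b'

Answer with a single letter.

Option A: s[5]='g'->'i', delta=(9-7)*7^0 mod 257 = 2, hash=216+2 mod 257 = 218 <-- target
Option B: s[5]='g'->'c', delta=(3-7)*7^0 mod 257 = 253, hash=216+253 mod 257 = 212
Option C: s[0]='b'->'d', delta=(4-2)*7^5 mod 257 = 204, hash=216+204 mod 257 = 163
Option D: s[3]='c'->'b', delta=(2-3)*7^2 mod 257 = 208, hash=216+208 mod 257 = 167

Answer: A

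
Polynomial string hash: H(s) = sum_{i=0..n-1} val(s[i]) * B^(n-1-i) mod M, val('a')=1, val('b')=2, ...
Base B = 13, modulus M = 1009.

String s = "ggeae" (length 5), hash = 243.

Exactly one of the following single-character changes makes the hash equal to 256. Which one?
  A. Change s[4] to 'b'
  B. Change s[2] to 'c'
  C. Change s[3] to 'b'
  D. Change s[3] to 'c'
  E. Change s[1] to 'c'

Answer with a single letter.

Answer: C

Derivation:
Option A: s[4]='e'->'b', delta=(2-5)*13^0 mod 1009 = 1006, hash=243+1006 mod 1009 = 240
Option B: s[2]='e'->'c', delta=(3-5)*13^2 mod 1009 = 671, hash=243+671 mod 1009 = 914
Option C: s[3]='a'->'b', delta=(2-1)*13^1 mod 1009 = 13, hash=243+13 mod 1009 = 256 <-- target
Option D: s[3]='a'->'c', delta=(3-1)*13^1 mod 1009 = 26, hash=243+26 mod 1009 = 269
Option E: s[1]='g'->'c', delta=(3-7)*13^3 mod 1009 = 293, hash=243+293 mod 1009 = 536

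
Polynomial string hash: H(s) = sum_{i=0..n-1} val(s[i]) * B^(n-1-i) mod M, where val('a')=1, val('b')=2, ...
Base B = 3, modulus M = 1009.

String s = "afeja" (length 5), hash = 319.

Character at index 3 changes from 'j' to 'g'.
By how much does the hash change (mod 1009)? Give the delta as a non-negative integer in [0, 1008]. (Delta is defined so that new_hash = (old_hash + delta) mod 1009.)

Answer: 1000

Derivation:
Delta formula: (val(new) - val(old)) * B^(n-1-k) mod M
  val('g') - val('j') = 7 - 10 = -3
  B^(n-1-k) = 3^1 mod 1009 = 3
  Delta = -3 * 3 mod 1009 = 1000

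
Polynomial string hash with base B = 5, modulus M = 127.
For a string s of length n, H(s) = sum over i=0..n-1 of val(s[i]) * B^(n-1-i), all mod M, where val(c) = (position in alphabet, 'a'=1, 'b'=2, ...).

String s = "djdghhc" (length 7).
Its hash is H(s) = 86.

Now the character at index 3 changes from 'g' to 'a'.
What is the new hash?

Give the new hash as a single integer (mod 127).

val('g') = 7, val('a') = 1
Position k = 3, exponent = n-1-k = 3
B^3 mod M = 5^3 mod 127 = 125
Delta = (1 - 7) * 125 mod 127 = 12
New hash = (86 + 12) mod 127 = 98

Answer: 98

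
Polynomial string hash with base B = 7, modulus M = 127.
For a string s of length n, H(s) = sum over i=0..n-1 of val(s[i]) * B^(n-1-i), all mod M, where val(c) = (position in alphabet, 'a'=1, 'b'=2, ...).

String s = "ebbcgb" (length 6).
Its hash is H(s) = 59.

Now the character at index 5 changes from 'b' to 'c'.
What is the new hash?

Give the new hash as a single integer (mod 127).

Answer: 60

Derivation:
val('b') = 2, val('c') = 3
Position k = 5, exponent = n-1-k = 0
B^0 mod M = 7^0 mod 127 = 1
Delta = (3 - 2) * 1 mod 127 = 1
New hash = (59 + 1) mod 127 = 60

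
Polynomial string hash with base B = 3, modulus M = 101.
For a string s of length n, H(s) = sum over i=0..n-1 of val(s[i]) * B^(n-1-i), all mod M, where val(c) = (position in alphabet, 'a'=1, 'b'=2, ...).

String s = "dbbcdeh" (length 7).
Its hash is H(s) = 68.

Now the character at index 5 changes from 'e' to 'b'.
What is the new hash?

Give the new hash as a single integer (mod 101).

Answer: 59

Derivation:
val('e') = 5, val('b') = 2
Position k = 5, exponent = n-1-k = 1
B^1 mod M = 3^1 mod 101 = 3
Delta = (2 - 5) * 3 mod 101 = 92
New hash = (68 + 92) mod 101 = 59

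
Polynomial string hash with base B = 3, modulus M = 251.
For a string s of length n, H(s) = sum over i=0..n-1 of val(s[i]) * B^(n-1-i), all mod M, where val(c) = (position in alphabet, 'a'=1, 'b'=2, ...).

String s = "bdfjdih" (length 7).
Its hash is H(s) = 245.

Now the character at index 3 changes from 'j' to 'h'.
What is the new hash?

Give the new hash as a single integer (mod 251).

val('j') = 10, val('h') = 8
Position k = 3, exponent = n-1-k = 3
B^3 mod M = 3^3 mod 251 = 27
Delta = (8 - 10) * 27 mod 251 = 197
New hash = (245 + 197) mod 251 = 191

Answer: 191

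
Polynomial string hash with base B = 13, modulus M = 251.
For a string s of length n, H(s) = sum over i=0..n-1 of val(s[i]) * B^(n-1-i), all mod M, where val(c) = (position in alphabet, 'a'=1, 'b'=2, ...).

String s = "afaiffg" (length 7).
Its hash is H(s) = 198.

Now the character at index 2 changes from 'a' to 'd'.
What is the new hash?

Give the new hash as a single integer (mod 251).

val('a') = 1, val('d') = 4
Position k = 2, exponent = n-1-k = 4
B^4 mod M = 13^4 mod 251 = 198
Delta = (4 - 1) * 198 mod 251 = 92
New hash = (198 + 92) mod 251 = 39

Answer: 39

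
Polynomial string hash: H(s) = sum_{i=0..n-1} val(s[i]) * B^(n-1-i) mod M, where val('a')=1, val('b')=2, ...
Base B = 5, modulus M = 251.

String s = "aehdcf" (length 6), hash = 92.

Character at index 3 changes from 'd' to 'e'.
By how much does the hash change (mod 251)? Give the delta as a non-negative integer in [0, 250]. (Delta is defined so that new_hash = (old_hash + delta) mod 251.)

Answer: 25

Derivation:
Delta formula: (val(new) - val(old)) * B^(n-1-k) mod M
  val('e') - val('d') = 5 - 4 = 1
  B^(n-1-k) = 5^2 mod 251 = 25
  Delta = 1 * 25 mod 251 = 25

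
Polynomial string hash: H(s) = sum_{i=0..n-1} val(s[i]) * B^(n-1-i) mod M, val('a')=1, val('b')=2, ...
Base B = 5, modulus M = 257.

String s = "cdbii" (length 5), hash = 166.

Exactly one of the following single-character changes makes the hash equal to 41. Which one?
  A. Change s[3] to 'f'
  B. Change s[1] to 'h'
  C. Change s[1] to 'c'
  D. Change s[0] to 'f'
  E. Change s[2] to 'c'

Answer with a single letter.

Answer: C

Derivation:
Option A: s[3]='i'->'f', delta=(6-9)*5^1 mod 257 = 242, hash=166+242 mod 257 = 151
Option B: s[1]='d'->'h', delta=(8-4)*5^3 mod 257 = 243, hash=166+243 mod 257 = 152
Option C: s[1]='d'->'c', delta=(3-4)*5^3 mod 257 = 132, hash=166+132 mod 257 = 41 <-- target
Option D: s[0]='c'->'f', delta=(6-3)*5^4 mod 257 = 76, hash=166+76 mod 257 = 242
Option E: s[2]='b'->'c', delta=(3-2)*5^2 mod 257 = 25, hash=166+25 mod 257 = 191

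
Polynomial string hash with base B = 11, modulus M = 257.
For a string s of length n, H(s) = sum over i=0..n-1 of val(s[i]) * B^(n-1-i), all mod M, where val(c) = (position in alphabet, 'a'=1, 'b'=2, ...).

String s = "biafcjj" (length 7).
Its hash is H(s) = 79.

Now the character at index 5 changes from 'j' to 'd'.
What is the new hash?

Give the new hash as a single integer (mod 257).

Answer: 13

Derivation:
val('j') = 10, val('d') = 4
Position k = 5, exponent = n-1-k = 1
B^1 mod M = 11^1 mod 257 = 11
Delta = (4 - 10) * 11 mod 257 = 191
New hash = (79 + 191) mod 257 = 13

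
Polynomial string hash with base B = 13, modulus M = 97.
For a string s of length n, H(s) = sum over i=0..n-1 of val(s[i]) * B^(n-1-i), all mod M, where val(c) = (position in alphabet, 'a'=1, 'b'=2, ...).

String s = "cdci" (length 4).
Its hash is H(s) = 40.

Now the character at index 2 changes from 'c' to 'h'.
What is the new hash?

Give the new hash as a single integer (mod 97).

val('c') = 3, val('h') = 8
Position k = 2, exponent = n-1-k = 1
B^1 mod M = 13^1 mod 97 = 13
Delta = (8 - 3) * 13 mod 97 = 65
New hash = (40 + 65) mod 97 = 8

Answer: 8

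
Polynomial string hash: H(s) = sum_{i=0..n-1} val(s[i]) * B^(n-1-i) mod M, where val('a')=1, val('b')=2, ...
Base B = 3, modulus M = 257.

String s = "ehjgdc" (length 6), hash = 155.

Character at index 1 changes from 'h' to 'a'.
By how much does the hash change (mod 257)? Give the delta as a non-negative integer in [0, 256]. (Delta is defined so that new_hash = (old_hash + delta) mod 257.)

Delta formula: (val(new) - val(old)) * B^(n-1-k) mod M
  val('a') - val('h') = 1 - 8 = -7
  B^(n-1-k) = 3^4 mod 257 = 81
  Delta = -7 * 81 mod 257 = 204

Answer: 204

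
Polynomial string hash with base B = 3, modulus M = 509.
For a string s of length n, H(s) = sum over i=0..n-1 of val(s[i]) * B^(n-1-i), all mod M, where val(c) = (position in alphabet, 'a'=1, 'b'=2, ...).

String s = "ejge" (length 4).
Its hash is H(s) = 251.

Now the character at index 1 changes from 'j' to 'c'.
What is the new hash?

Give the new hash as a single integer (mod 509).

Answer: 188

Derivation:
val('j') = 10, val('c') = 3
Position k = 1, exponent = n-1-k = 2
B^2 mod M = 3^2 mod 509 = 9
Delta = (3 - 10) * 9 mod 509 = 446
New hash = (251 + 446) mod 509 = 188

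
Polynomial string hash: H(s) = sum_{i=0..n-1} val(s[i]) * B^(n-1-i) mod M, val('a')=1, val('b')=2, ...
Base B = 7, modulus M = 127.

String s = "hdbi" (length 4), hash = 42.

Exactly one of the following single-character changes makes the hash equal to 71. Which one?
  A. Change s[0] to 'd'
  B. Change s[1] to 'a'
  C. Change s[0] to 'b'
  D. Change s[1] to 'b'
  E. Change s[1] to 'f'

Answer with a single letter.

Answer: D

Derivation:
Option A: s[0]='h'->'d', delta=(4-8)*7^3 mod 127 = 25, hash=42+25 mod 127 = 67
Option B: s[1]='d'->'a', delta=(1-4)*7^2 mod 127 = 107, hash=42+107 mod 127 = 22
Option C: s[0]='h'->'b', delta=(2-8)*7^3 mod 127 = 101, hash=42+101 mod 127 = 16
Option D: s[1]='d'->'b', delta=(2-4)*7^2 mod 127 = 29, hash=42+29 mod 127 = 71 <-- target
Option E: s[1]='d'->'f', delta=(6-4)*7^2 mod 127 = 98, hash=42+98 mod 127 = 13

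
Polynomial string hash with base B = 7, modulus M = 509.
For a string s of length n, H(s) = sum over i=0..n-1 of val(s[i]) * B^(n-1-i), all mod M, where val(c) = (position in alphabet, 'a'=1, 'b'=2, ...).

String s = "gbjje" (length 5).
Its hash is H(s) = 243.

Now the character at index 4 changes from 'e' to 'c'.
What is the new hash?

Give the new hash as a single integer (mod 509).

val('e') = 5, val('c') = 3
Position k = 4, exponent = n-1-k = 0
B^0 mod M = 7^0 mod 509 = 1
Delta = (3 - 5) * 1 mod 509 = 507
New hash = (243 + 507) mod 509 = 241

Answer: 241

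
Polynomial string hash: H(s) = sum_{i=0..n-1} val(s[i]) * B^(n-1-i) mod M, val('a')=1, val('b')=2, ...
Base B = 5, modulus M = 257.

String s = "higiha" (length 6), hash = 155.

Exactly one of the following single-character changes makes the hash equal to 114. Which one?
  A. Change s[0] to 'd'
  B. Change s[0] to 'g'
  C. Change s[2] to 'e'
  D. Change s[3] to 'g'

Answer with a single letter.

Answer: B

Derivation:
Option A: s[0]='h'->'d', delta=(4-8)*5^5 mod 257 = 93, hash=155+93 mod 257 = 248
Option B: s[0]='h'->'g', delta=(7-8)*5^5 mod 257 = 216, hash=155+216 mod 257 = 114 <-- target
Option C: s[2]='g'->'e', delta=(5-7)*5^3 mod 257 = 7, hash=155+7 mod 257 = 162
Option D: s[3]='i'->'g', delta=(7-9)*5^2 mod 257 = 207, hash=155+207 mod 257 = 105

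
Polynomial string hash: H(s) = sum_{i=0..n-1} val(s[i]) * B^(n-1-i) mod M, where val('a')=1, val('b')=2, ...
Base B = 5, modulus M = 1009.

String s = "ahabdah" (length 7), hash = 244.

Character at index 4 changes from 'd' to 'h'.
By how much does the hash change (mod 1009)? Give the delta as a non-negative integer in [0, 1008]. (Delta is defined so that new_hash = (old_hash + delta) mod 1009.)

Delta formula: (val(new) - val(old)) * B^(n-1-k) mod M
  val('h') - val('d') = 8 - 4 = 4
  B^(n-1-k) = 5^2 mod 1009 = 25
  Delta = 4 * 25 mod 1009 = 100

Answer: 100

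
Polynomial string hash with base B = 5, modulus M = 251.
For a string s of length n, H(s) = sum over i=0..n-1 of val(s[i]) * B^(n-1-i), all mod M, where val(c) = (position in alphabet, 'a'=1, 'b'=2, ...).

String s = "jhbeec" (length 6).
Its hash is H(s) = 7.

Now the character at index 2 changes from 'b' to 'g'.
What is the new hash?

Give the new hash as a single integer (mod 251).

val('b') = 2, val('g') = 7
Position k = 2, exponent = n-1-k = 3
B^3 mod M = 5^3 mod 251 = 125
Delta = (7 - 2) * 125 mod 251 = 123
New hash = (7 + 123) mod 251 = 130

Answer: 130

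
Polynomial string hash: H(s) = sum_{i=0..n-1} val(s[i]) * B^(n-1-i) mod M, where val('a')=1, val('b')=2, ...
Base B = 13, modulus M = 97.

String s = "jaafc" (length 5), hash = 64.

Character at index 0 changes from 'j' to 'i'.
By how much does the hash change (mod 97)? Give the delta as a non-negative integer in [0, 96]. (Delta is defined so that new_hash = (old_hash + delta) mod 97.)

Answer: 54

Derivation:
Delta formula: (val(new) - val(old)) * B^(n-1-k) mod M
  val('i') - val('j') = 9 - 10 = -1
  B^(n-1-k) = 13^4 mod 97 = 43
  Delta = -1 * 43 mod 97 = 54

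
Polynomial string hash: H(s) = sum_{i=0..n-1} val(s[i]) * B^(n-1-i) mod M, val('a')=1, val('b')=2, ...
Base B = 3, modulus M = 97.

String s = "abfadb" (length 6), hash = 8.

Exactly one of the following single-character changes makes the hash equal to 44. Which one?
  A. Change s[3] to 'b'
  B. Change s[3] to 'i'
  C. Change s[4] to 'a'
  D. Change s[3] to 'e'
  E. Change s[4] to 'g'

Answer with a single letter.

Answer: D

Derivation:
Option A: s[3]='a'->'b', delta=(2-1)*3^2 mod 97 = 9, hash=8+9 mod 97 = 17
Option B: s[3]='a'->'i', delta=(9-1)*3^2 mod 97 = 72, hash=8+72 mod 97 = 80
Option C: s[4]='d'->'a', delta=(1-4)*3^1 mod 97 = 88, hash=8+88 mod 97 = 96
Option D: s[3]='a'->'e', delta=(5-1)*3^2 mod 97 = 36, hash=8+36 mod 97 = 44 <-- target
Option E: s[4]='d'->'g', delta=(7-4)*3^1 mod 97 = 9, hash=8+9 mod 97 = 17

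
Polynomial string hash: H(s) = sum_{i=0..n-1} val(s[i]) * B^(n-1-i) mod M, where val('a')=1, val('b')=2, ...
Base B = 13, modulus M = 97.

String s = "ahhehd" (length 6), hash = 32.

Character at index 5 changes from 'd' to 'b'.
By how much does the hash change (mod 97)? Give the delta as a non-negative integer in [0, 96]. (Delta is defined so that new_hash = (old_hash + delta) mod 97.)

Answer: 95

Derivation:
Delta formula: (val(new) - val(old)) * B^(n-1-k) mod M
  val('b') - val('d') = 2 - 4 = -2
  B^(n-1-k) = 13^0 mod 97 = 1
  Delta = -2 * 1 mod 97 = 95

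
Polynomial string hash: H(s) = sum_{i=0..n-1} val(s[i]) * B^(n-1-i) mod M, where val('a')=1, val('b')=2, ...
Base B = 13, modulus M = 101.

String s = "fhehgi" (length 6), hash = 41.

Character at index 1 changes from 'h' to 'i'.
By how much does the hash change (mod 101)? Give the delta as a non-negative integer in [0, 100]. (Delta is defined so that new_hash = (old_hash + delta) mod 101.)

Delta formula: (val(new) - val(old)) * B^(n-1-k) mod M
  val('i') - val('h') = 9 - 8 = 1
  B^(n-1-k) = 13^4 mod 101 = 79
  Delta = 1 * 79 mod 101 = 79

Answer: 79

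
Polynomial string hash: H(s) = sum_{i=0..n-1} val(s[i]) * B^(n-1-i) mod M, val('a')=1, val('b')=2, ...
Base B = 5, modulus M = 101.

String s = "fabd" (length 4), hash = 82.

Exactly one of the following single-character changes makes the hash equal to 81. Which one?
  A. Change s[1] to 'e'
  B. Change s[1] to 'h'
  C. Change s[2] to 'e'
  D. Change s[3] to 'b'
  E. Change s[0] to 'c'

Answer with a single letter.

Answer: A

Derivation:
Option A: s[1]='a'->'e', delta=(5-1)*5^2 mod 101 = 100, hash=82+100 mod 101 = 81 <-- target
Option B: s[1]='a'->'h', delta=(8-1)*5^2 mod 101 = 74, hash=82+74 mod 101 = 55
Option C: s[2]='b'->'e', delta=(5-2)*5^1 mod 101 = 15, hash=82+15 mod 101 = 97
Option D: s[3]='d'->'b', delta=(2-4)*5^0 mod 101 = 99, hash=82+99 mod 101 = 80
Option E: s[0]='f'->'c', delta=(3-6)*5^3 mod 101 = 29, hash=82+29 mod 101 = 10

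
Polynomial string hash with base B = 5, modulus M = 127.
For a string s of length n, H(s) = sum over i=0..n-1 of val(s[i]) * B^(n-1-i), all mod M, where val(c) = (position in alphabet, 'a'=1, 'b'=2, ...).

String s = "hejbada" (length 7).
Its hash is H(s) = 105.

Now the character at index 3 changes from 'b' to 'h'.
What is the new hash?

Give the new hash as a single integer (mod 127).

val('b') = 2, val('h') = 8
Position k = 3, exponent = n-1-k = 3
B^3 mod M = 5^3 mod 127 = 125
Delta = (8 - 2) * 125 mod 127 = 115
New hash = (105 + 115) mod 127 = 93

Answer: 93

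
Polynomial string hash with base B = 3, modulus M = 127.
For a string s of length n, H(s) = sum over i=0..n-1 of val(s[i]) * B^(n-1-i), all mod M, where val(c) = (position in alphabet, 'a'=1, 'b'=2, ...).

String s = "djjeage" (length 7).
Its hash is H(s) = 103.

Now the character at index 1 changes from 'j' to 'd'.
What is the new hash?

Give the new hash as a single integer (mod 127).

val('j') = 10, val('d') = 4
Position k = 1, exponent = n-1-k = 5
B^5 mod M = 3^5 mod 127 = 116
Delta = (4 - 10) * 116 mod 127 = 66
New hash = (103 + 66) mod 127 = 42

Answer: 42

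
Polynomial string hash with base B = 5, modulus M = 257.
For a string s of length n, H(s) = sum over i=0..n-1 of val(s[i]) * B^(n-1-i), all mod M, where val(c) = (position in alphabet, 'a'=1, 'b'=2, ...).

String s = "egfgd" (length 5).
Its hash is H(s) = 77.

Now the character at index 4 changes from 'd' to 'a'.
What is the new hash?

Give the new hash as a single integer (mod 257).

val('d') = 4, val('a') = 1
Position k = 4, exponent = n-1-k = 0
B^0 mod M = 5^0 mod 257 = 1
Delta = (1 - 4) * 1 mod 257 = 254
New hash = (77 + 254) mod 257 = 74

Answer: 74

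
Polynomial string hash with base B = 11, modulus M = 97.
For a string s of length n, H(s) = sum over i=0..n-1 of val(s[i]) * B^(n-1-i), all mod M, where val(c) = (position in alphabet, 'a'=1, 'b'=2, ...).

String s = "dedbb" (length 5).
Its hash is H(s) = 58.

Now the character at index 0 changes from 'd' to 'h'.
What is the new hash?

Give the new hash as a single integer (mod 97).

val('d') = 4, val('h') = 8
Position k = 0, exponent = n-1-k = 4
B^4 mod M = 11^4 mod 97 = 91
Delta = (8 - 4) * 91 mod 97 = 73
New hash = (58 + 73) mod 97 = 34

Answer: 34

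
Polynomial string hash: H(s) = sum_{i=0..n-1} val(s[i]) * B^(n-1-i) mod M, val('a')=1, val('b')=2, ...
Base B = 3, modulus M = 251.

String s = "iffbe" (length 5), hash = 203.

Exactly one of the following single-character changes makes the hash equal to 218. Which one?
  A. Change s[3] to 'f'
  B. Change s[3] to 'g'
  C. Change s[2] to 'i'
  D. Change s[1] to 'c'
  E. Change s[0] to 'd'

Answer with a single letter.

Option A: s[3]='b'->'f', delta=(6-2)*3^1 mod 251 = 12, hash=203+12 mod 251 = 215
Option B: s[3]='b'->'g', delta=(7-2)*3^1 mod 251 = 15, hash=203+15 mod 251 = 218 <-- target
Option C: s[2]='f'->'i', delta=(9-6)*3^2 mod 251 = 27, hash=203+27 mod 251 = 230
Option D: s[1]='f'->'c', delta=(3-6)*3^3 mod 251 = 170, hash=203+170 mod 251 = 122
Option E: s[0]='i'->'d', delta=(4-9)*3^4 mod 251 = 97, hash=203+97 mod 251 = 49

Answer: B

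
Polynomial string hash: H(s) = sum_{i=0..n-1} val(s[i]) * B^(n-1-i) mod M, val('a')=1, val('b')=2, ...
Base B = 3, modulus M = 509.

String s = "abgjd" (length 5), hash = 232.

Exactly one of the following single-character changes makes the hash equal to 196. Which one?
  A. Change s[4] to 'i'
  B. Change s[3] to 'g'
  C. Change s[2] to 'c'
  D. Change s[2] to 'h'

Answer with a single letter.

Option A: s[4]='d'->'i', delta=(9-4)*3^0 mod 509 = 5, hash=232+5 mod 509 = 237
Option B: s[3]='j'->'g', delta=(7-10)*3^1 mod 509 = 500, hash=232+500 mod 509 = 223
Option C: s[2]='g'->'c', delta=(3-7)*3^2 mod 509 = 473, hash=232+473 mod 509 = 196 <-- target
Option D: s[2]='g'->'h', delta=(8-7)*3^2 mod 509 = 9, hash=232+9 mod 509 = 241

Answer: C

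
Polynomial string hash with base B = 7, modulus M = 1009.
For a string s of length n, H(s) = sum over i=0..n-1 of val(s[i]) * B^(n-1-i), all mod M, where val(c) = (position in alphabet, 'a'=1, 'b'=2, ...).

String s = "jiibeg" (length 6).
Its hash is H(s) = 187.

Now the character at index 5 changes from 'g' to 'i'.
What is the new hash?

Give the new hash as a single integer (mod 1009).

val('g') = 7, val('i') = 9
Position k = 5, exponent = n-1-k = 0
B^0 mod M = 7^0 mod 1009 = 1
Delta = (9 - 7) * 1 mod 1009 = 2
New hash = (187 + 2) mod 1009 = 189

Answer: 189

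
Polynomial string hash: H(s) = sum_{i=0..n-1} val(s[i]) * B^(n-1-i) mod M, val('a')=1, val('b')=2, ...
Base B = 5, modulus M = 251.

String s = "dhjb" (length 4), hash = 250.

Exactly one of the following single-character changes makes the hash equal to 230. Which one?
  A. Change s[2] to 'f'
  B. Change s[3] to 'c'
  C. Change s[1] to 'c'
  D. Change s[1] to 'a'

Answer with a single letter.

Answer: A

Derivation:
Option A: s[2]='j'->'f', delta=(6-10)*5^1 mod 251 = 231, hash=250+231 mod 251 = 230 <-- target
Option B: s[3]='b'->'c', delta=(3-2)*5^0 mod 251 = 1, hash=250+1 mod 251 = 0
Option C: s[1]='h'->'c', delta=(3-8)*5^2 mod 251 = 126, hash=250+126 mod 251 = 125
Option D: s[1]='h'->'a', delta=(1-8)*5^2 mod 251 = 76, hash=250+76 mod 251 = 75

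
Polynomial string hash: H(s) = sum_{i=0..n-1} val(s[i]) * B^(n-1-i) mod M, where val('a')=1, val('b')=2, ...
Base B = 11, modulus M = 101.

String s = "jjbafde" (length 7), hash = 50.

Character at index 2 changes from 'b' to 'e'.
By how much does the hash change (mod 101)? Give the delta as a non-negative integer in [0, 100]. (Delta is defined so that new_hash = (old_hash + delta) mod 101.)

Answer: 89

Derivation:
Delta formula: (val(new) - val(old)) * B^(n-1-k) mod M
  val('e') - val('b') = 5 - 2 = 3
  B^(n-1-k) = 11^4 mod 101 = 97
  Delta = 3 * 97 mod 101 = 89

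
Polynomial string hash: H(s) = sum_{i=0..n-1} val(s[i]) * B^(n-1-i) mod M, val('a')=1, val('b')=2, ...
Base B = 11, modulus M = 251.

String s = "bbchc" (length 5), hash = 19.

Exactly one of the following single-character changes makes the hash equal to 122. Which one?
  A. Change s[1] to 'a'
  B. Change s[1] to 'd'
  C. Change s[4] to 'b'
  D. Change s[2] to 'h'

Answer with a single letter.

Option A: s[1]='b'->'a', delta=(1-2)*11^3 mod 251 = 175, hash=19+175 mod 251 = 194
Option B: s[1]='b'->'d', delta=(4-2)*11^3 mod 251 = 152, hash=19+152 mod 251 = 171
Option C: s[4]='c'->'b', delta=(2-3)*11^0 mod 251 = 250, hash=19+250 mod 251 = 18
Option D: s[2]='c'->'h', delta=(8-3)*11^2 mod 251 = 103, hash=19+103 mod 251 = 122 <-- target

Answer: D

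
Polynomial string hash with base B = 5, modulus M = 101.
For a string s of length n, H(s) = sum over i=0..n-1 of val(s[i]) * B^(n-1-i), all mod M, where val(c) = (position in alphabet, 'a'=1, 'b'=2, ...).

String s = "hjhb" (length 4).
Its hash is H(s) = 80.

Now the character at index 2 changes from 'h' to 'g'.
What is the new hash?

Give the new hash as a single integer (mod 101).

val('h') = 8, val('g') = 7
Position k = 2, exponent = n-1-k = 1
B^1 mod M = 5^1 mod 101 = 5
Delta = (7 - 8) * 5 mod 101 = 96
New hash = (80 + 96) mod 101 = 75

Answer: 75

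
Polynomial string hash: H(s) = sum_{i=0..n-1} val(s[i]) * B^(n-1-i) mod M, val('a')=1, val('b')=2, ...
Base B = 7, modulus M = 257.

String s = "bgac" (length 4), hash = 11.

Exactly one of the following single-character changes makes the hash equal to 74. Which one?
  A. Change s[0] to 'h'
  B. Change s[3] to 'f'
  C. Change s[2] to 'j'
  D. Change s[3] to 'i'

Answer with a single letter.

Option A: s[0]='b'->'h', delta=(8-2)*7^3 mod 257 = 2, hash=11+2 mod 257 = 13
Option B: s[3]='c'->'f', delta=(6-3)*7^0 mod 257 = 3, hash=11+3 mod 257 = 14
Option C: s[2]='a'->'j', delta=(10-1)*7^1 mod 257 = 63, hash=11+63 mod 257 = 74 <-- target
Option D: s[3]='c'->'i', delta=(9-3)*7^0 mod 257 = 6, hash=11+6 mod 257 = 17

Answer: C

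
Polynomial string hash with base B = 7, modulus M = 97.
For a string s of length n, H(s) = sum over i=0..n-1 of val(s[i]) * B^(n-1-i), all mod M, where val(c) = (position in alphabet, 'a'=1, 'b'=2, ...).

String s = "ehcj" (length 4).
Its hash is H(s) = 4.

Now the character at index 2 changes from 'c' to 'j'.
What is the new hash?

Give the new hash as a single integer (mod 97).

val('c') = 3, val('j') = 10
Position k = 2, exponent = n-1-k = 1
B^1 mod M = 7^1 mod 97 = 7
Delta = (10 - 3) * 7 mod 97 = 49
New hash = (4 + 49) mod 97 = 53

Answer: 53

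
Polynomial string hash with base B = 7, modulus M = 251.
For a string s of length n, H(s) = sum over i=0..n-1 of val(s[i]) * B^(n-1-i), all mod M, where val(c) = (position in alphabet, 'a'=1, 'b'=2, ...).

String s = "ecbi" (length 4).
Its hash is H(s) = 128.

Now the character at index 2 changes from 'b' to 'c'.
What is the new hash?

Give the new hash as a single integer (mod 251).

val('b') = 2, val('c') = 3
Position k = 2, exponent = n-1-k = 1
B^1 mod M = 7^1 mod 251 = 7
Delta = (3 - 2) * 7 mod 251 = 7
New hash = (128 + 7) mod 251 = 135

Answer: 135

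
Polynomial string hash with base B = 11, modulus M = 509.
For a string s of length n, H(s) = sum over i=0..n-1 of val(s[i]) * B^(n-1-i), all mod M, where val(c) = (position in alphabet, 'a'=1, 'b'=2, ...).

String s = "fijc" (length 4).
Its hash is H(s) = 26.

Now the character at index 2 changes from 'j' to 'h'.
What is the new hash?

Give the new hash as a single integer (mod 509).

val('j') = 10, val('h') = 8
Position k = 2, exponent = n-1-k = 1
B^1 mod M = 11^1 mod 509 = 11
Delta = (8 - 10) * 11 mod 509 = 487
New hash = (26 + 487) mod 509 = 4

Answer: 4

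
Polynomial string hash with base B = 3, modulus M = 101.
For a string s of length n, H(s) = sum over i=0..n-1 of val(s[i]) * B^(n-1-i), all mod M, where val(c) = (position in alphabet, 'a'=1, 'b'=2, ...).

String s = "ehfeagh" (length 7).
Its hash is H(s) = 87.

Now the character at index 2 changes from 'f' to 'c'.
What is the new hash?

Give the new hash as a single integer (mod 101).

val('f') = 6, val('c') = 3
Position k = 2, exponent = n-1-k = 4
B^4 mod M = 3^4 mod 101 = 81
Delta = (3 - 6) * 81 mod 101 = 60
New hash = (87 + 60) mod 101 = 46

Answer: 46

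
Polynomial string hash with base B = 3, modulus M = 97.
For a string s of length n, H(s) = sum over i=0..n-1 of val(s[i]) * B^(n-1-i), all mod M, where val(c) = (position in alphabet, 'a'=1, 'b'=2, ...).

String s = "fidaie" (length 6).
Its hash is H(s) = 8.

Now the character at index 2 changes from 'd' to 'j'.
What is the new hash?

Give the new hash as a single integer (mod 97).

val('d') = 4, val('j') = 10
Position k = 2, exponent = n-1-k = 3
B^3 mod M = 3^3 mod 97 = 27
Delta = (10 - 4) * 27 mod 97 = 65
New hash = (8 + 65) mod 97 = 73

Answer: 73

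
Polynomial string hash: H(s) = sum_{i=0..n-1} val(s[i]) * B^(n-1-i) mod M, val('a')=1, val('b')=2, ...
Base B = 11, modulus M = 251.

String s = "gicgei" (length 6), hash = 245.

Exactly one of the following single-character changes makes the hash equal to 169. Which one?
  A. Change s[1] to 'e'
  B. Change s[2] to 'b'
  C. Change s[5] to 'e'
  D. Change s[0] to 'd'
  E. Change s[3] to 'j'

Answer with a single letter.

Answer: B

Derivation:
Option A: s[1]='i'->'e', delta=(5-9)*11^4 mod 251 = 170, hash=245+170 mod 251 = 164
Option B: s[2]='c'->'b', delta=(2-3)*11^3 mod 251 = 175, hash=245+175 mod 251 = 169 <-- target
Option C: s[5]='i'->'e', delta=(5-9)*11^0 mod 251 = 247, hash=245+247 mod 251 = 241
Option D: s[0]='g'->'d', delta=(4-7)*11^5 mod 251 = 22, hash=245+22 mod 251 = 16
Option E: s[3]='g'->'j', delta=(10-7)*11^2 mod 251 = 112, hash=245+112 mod 251 = 106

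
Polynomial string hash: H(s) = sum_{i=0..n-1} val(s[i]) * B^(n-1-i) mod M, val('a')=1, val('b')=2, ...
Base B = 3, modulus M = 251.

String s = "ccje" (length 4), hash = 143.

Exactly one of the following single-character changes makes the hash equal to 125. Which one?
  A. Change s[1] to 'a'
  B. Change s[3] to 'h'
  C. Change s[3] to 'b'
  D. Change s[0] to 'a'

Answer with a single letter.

Answer: A

Derivation:
Option A: s[1]='c'->'a', delta=(1-3)*3^2 mod 251 = 233, hash=143+233 mod 251 = 125 <-- target
Option B: s[3]='e'->'h', delta=(8-5)*3^0 mod 251 = 3, hash=143+3 mod 251 = 146
Option C: s[3]='e'->'b', delta=(2-5)*3^0 mod 251 = 248, hash=143+248 mod 251 = 140
Option D: s[0]='c'->'a', delta=(1-3)*3^3 mod 251 = 197, hash=143+197 mod 251 = 89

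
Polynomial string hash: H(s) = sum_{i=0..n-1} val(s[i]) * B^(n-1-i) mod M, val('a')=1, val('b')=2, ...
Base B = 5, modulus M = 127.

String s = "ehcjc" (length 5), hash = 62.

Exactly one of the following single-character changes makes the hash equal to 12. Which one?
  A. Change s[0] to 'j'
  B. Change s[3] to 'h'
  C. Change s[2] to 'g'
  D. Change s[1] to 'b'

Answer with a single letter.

Answer: A

Derivation:
Option A: s[0]='e'->'j', delta=(10-5)*5^4 mod 127 = 77, hash=62+77 mod 127 = 12 <-- target
Option B: s[3]='j'->'h', delta=(8-10)*5^1 mod 127 = 117, hash=62+117 mod 127 = 52
Option C: s[2]='c'->'g', delta=(7-3)*5^2 mod 127 = 100, hash=62+100 mod 127 = 35
Option D: s[1]='h'->'b', delta=(2-8)*5^3 mod 127 = 12, hash=62+12 mod 127 = 74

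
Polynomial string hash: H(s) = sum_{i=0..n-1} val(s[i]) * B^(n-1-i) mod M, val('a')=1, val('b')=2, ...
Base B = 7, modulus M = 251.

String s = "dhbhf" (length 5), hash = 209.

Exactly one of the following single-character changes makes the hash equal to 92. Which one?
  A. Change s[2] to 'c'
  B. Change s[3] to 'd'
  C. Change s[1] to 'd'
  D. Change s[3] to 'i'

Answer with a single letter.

Answer: C

Derivation:
Option A: s[2]='b'->'c', delta=(3-2)*7^2 mod 251 = 49, hash=209+49 mod 251 = 7
Option B: s[3]='h'->'d', delta=(4-8)*7^1 mod 251 = 223, hash=209+223 mod 251 = 181
Option C: s[1]='h'->'d', delta=(4-8)*7^3 mod 251 = 134, hash=209+134 mod 251 = 92 <-- target
Option D: s[3]='h'->'i', delta=(9-8)*7^1 mod 251 = 7, hash=209+7 mod 251 = 216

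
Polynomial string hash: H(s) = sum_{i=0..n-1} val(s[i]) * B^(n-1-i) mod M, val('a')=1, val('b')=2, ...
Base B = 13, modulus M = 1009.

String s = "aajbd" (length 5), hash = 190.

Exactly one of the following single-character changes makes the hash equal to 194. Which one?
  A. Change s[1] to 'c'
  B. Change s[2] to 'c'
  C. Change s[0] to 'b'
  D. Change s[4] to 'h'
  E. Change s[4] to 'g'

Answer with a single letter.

Option A: s[1]='a'->'c', delta=(3-1)*13^3 mod 1009 = 358, hash=190+358 mod 1009 = 548
Option B: s[2]='j'->'c', delta=(3-10)*13^2 mod 1009 = 835, hash=190+835 mod 1009 = 16
Option C: s[0]='a'->'b', delta=(2-1)*13^4 mod 1009 = 309, hash=190+309 mod 1009 = 499
Option D: s[4]='d'->'h', delta=(8-4)*13^0 mod 1009 = 4, hash=190+4 mod 1009 = 194 <-- target
Option E: s[4]='d'->'g', delta=(7-4)*13^0 mod 1009 = 3, hash=190+3 mod 1009 = 193

Answer: D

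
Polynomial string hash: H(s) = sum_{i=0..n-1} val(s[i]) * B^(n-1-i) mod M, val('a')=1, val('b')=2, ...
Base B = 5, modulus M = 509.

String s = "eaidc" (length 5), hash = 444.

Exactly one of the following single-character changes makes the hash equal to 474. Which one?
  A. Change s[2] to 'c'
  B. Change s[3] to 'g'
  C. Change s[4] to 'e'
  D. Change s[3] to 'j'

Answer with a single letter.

Answer: D

Derivation:
Option A: s[2]='i'->'c', delta=(3-9)*5^2 mod 509 = 359, hash=444+359 mod 509 = 294
Option B: s[3]='d'->'g', delta=(7-4)*5^1 mod 509 = 15, hash=444+15 mod 509 = 459
Option C: s[4]='c'->'e', delta=(5-3)*5^0 mod 509 = 2, hash=444+2 mod 509 = 446
Option D: s[3]='d'->'j', delta=(10-4)*5^1 mod 509 = 30, hash=444+30 mod 509 = 474 <-- target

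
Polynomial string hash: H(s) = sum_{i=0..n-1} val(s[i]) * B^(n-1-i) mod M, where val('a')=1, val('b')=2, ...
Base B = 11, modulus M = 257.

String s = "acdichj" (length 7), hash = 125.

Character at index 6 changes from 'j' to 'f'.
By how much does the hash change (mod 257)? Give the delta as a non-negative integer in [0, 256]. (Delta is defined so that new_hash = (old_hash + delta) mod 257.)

Answer: 253

Derivation:
Delta formula: (val(new) - val(old)) * B^(n-1-k) mod M
  val('f') - val('j') = 6 - 10 = -4
  B^(n-1-k) = 11^0 mod 257 = 1
  Delta = -4 * 1 mod 257 = 253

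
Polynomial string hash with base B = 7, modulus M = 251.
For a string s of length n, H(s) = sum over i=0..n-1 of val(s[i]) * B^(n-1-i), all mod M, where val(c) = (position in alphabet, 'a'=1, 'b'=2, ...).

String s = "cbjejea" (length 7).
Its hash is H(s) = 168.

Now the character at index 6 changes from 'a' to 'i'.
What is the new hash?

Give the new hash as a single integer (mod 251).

Answer: 176

Derivation:
val('a') = 1, val('i') = 9
Position k = 6, exponent = n-1-k = 0
B^0 mod M = 7^0 mod 251 = 1
Delta = (9 - 1) * 1 mod 251 = 8
New hash = (168 + 8) mod 251 = 176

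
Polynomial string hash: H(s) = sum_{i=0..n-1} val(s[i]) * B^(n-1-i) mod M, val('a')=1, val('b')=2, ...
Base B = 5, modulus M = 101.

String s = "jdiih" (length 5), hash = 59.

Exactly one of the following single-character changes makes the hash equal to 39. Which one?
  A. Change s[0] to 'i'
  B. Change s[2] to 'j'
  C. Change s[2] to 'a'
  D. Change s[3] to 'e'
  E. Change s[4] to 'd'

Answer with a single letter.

Answer: D

Derivation:
Option A: s[0]='j'->'i', delta=(9-10)*5^4 mod 101 = 82, hash=59+82 mod 101 = 40
Option B: s[2]='i'->'j', delta=(10-9)*5^2 mod 101 = 25, hash=59+25 mod 101 = 84
Option C: s[2]='i'->'a', delta=(1-9)*5^2 mod 101 = 2, hash=59+2 mod 101 = 61
Option D: s[3]='i'->'e', delta=(5-9)*5^1 mod 101 = 81, hash=59+81 mod 101 = 39 <-- target
Option E: s[4]='h'->'d', delta=(4-8)*5^0 mod 101 = 97, hash=59+97 mod 101 = 55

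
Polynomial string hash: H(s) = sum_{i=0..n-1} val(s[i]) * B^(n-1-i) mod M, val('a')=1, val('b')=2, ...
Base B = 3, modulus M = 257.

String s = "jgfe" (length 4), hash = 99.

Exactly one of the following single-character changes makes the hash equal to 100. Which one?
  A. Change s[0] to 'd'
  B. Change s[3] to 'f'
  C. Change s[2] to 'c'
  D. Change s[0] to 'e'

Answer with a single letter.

Option A: s[0]='j'->'d', delta=(4-10)*3^3 mod 257 = 95, hash=99+95 mod 257 = 194
Option B: s[3]='e'->'f', delta=(6-5)*3^0 mod 257 = 1, hash=99+1 mod 257 = 100 <-- target
Option C: s[2]='f'->'c', delta=(3-6)*3^1 mod 257 = 248, hash=99+248 mod 257 = 90
Option D: s[0]='j'->'e', delta=(5-10)*3^3 mod 257 = 122, hash=99+122 mod 257 = 221

Answer: B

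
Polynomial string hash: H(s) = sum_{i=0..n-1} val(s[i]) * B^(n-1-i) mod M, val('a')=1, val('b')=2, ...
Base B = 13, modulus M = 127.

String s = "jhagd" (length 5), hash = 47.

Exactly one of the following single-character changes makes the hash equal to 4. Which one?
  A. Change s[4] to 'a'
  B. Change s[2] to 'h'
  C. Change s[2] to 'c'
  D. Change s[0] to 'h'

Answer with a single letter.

Option A: s[4]='d'->'a', delta=(1-4)*13^0 mod 127 = 124, hash=47+124 mod 127 = 44
Option B: s[2]='a'->'h', delta=(8-1)*13^2 mod 127 = 40, hash=47+40 mod 127 = 87
Option C: s[2]='a'->'c', delta=(3-1)*13^2 mod 127 = 84, hash=47+84 mod 127 = 4 <-- target
Option D: s[0]='j'->'h', delta=(8-10)*13^4 mod 127 = 28, hash=47+28 mod 127 = 75

Answer: C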